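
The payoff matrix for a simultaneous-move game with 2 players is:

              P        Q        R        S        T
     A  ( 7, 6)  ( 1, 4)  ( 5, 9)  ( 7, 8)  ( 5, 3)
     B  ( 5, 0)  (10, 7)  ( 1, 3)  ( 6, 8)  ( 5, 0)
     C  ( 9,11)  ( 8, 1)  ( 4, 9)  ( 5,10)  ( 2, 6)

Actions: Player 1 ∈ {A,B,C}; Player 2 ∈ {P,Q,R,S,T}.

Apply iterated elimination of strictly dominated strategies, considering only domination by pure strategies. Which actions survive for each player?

P2 drop Q (S beats it: A:8>4 B:8>7 C:10>1)
P2 drop T (R beats it: A:9>3 B:3>0 C:9>6)
P1 drop B (A beats it: P:7>5 R:5>1 S:7>6)
P1→{A,C} P2→{P,R,S}

Remaining: P1:{A,C} P2:{P,R,S}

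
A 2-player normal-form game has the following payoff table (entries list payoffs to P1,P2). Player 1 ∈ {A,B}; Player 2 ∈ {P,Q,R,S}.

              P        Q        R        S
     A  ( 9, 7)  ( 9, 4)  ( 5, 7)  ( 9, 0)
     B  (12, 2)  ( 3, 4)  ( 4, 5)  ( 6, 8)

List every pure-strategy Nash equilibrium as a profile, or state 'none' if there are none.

(A,P): not NE [P1→B gives 12>9]
(A,Q): not NE [P2→R gives 7>4]
(A,R): NE
(A,S): not NE [P2→R gives 7>0]
(B,P): not NE [P2→S gives 8>2]
(B,Q): not NE [P1→A gives 9>3; P2→S gives 8>4]
(B,R): not NE [P1→A gives 5>4; P2→S gives 8>5]
(B,S): not NE [P1→A gives 9>6]

Nash profiles: (A,R)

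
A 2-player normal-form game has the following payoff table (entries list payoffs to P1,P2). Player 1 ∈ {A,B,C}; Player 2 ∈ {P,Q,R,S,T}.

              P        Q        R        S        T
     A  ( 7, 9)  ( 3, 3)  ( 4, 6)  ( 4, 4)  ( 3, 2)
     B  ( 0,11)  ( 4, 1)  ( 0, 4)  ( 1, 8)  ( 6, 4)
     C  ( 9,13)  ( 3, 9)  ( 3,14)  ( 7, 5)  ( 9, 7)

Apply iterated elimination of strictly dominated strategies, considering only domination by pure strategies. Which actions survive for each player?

P2 drop Q (P beats it: A:9>3 B:11>1 C:13>9)
P1 drop B (C beats it: P:9>0 R:3>0 S:7>1 T:9>6)
P2 drop S (P beats it: A:9>4 C:13>5)
P2 drop T (P beats it: A:9>2 C:13>7)
P1→{A,C} P2→{P,R}

IESDS → P1:{A,C} P2:{P,R}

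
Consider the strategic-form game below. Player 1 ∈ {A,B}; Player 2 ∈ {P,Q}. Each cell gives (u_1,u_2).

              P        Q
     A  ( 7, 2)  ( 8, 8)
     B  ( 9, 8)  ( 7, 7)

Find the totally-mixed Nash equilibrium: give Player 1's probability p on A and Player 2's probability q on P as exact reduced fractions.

P1 indiff ⇒ q·7+(1-q)·8 = q·9+(1-q)·7 ⇒ q(-2) = (1-q)(-1) ⇒ q = 1/3
P2 indiff ⇒ p·2+(1-p)·8 = p·8+(1-p)·7 ⇒ p(-6) = (1-p)(-1) ⇒ p = 1/7

(p,q) = (1/7, 1/3)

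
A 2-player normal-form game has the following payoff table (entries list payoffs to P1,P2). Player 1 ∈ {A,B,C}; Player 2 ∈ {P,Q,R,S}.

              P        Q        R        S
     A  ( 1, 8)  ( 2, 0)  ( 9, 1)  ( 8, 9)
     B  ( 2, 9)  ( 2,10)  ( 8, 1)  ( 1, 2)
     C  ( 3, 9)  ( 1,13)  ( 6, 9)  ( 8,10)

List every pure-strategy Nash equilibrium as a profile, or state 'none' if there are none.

(A,P): not NE [P1→C gives 3>1; P2→S gives 9>8]
(A,Q): not NE [P2→S gives 9>0]
(A,R): not NE [P2→S gives 9>1]
(A,S): NE
(B,P): not NE [P1→C gives 3>2; P2→Q gives 10>9]
(B,Q): NE
(B,R): not NE [P1→A gives 9>8; P2→Q gives 10>1]
(B,S): not NE [P1→C gives 8>1; P2→Q gives 10>2]
(C,P): not NE [P2→Q gives 13>9]
(C,Q): not NE [P1→B gives 2>1]
(C,R): not NE [P1→A gives 9>6; P2→Q gives 13>9]
(C,S): not NE [P2→Q gives 13>10]

Nash profiles: (A,S), (B,Q)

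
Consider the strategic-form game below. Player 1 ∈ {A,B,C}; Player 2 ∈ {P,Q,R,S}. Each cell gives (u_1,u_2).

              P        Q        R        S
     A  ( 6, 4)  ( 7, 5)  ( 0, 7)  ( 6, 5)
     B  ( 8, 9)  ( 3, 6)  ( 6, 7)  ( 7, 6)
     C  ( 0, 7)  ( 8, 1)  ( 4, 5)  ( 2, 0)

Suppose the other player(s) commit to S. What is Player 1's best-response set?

P1 best: {B}

u_1(A vs S) = 6
u_1(B vs S) = 7
u_1(C vs S) = 2
max payoff 7 at {B}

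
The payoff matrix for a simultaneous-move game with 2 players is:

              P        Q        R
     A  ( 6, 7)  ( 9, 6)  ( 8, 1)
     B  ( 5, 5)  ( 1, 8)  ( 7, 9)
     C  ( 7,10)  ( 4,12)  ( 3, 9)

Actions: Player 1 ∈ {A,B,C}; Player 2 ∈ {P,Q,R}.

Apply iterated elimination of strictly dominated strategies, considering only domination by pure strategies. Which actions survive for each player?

IESDS → P1:{A,C} P2:{P,Q}

P1 drop B (A beats it: P:6>5 Q:9>1 R:8>7)
P2 drop R (P beats it: A:7>1 C:10>9)
P1→{A,C} P2→{P,Q}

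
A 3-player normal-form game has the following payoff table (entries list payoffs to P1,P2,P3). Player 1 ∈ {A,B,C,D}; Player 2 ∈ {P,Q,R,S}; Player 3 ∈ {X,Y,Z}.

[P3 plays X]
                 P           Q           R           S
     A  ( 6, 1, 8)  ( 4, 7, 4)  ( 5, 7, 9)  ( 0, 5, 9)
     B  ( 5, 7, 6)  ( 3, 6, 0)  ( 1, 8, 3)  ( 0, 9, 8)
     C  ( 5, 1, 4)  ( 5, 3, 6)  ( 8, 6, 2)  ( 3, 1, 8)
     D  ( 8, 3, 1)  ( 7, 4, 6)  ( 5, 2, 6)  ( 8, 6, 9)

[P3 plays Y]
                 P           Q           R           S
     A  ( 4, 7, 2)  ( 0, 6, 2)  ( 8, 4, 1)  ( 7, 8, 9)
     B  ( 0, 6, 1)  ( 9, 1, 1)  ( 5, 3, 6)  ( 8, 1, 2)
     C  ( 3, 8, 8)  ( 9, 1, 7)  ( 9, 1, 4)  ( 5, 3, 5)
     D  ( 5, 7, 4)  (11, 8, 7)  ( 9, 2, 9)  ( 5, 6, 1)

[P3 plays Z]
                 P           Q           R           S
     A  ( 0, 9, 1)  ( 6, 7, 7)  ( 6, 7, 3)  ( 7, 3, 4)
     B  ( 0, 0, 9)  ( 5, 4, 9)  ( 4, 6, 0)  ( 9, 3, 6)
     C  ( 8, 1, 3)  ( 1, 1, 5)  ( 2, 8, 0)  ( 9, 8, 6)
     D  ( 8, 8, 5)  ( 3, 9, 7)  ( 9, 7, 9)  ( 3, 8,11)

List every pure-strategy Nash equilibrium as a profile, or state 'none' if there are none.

(A,P,X): not NE [P1→D gives 8>6; P2→R gives 7>1]
(A,P,Y): not NE [P1→D gives 5>4; P2→S gives 8>7; P3→X gives 8>2]
(A,P,Z): not NE [P1→D gives 8>0; P3→X gives 8>1]
(A,Q,X): not NE [P1→D gives 7>4; P3→Z gives 7>4]
(A,Q,Y): not NE [P1→D gives 11>0; P2→S gives 8>6; P3→Z gives 7>2]
(A,Q,Z): not NE [P2→P gives 9>7]
(A,R,X): not NE [P1→C gives 8>5]
(A,R,Y): not NE [P1→D gives 9>8; P2→S gives 8>4; P3→X gives 9>1]
(A,R,Z): not NE [P1→D gives 9>6; P2→P gives 9>7; P3→X gives 9>3]
(A,S,X): not NE [P1→D gives 8>0; P2→R gives 7>5]
(A,S,Y): not NE [P1→B gives 8>7]
(A,S,Z): not NE [P1→C gives 9>7; P2→P gives 9>3; P3→Y gives 9>4]
(B,P,X): not NE [P1→D gives 8>5; P2→S gives 9>7; P3→Z gives 9>6]
(B,P,Y): not NE [P1→D gives 5>0; P3→Z gives 9>1]
(B,P,Z): not NE [P1→D gives 8>0; P2→R gives 6>0]
(B,Q,X): not NE [P1→D gives 7>3; P2→S gives 9>6; P3→Z gives 9>0]
(B,Q,Y): not NE [P1→D gives 11>9; P2→P gives 6>1; P3→Z gives 9>1]
(B,Q,Z): not NE [P1→A gives 6>5; P2→R gives 6>4]
(B,R,X): not NE [P1→C gives 8>1; P2→S gives 9>8; P3→Y gives 6>3]
(B,R,Y): not NE [P1→D gives 9>5; P2→P gives 6>3]
(B,R,Z): not NE [P1→D gives 9>4; P3→Y gives 6>0]
(B,S,X): not NE [P1→D gives 8>0]
(B,S,Y): not NE [P2→P gives 6>1; P3→X gives 8>2]
(B,S,Z): not NE [P2→R gives 6>3; P3→X gives 8>6]
(C,P,X): not NE [P1→D gives 8>5; P2→R gives 6>1; P3→Y gives 8>4]
(C,P,Y): not NE [P1→D gives 5>3]
(C,P,Z): not NE [P2→S gives 8>1; P3→Y gives 8>3]
(C,Q,X): not NE [P1→D gives 7>5; P2→R gives 6>3; P3→Y gives 7>6]
(C,Q,Y): not NE [P1→D gives 11>9; P2→P gives 8>1]
(C,Q,Z): not NE [P1→A gives 6>1; P2→S gives 8>1; P3→Y gives 7>5]
(C,R,X): not NE [P3→Y gives 4>2]
(C,R,Y): not NE [P2→P gives 8>1]
(C,R,Z): not NE [P1→D gives 9>2; P3→Y gives 4>0]
(C,S,X): not NE [P1→D gives 8>3; P2→R gives 6>1]
(C,S,Y): not NE [P1→B gives 8>5; P2→P gives 8>3; P3→X gives 8>5]
(C,S,Z): not NE [P3→X gives 8>6]
(D,P,X): not NE [P2→S gives 6>3; P3→Z gives 5>1]
(D,P,Y): not NE [P2→Q gives 8>7; P3→Z gives 5>4]
(D,P,Z): not NE [P2→Q gives 9>8]
(D,Q,X): not NE [P2→S gives 6>4; P3→Z gives 7>6]
(D,Q,Y): NE
(D,Q,Z): not NE [P1→A gives 6>3]
(D,R,X): not NE [P1→C gives 8>5; P2→S gives 6>2; P3→Z gives 9>6]
(D,R,Y): not NE [P2→Q gives 8>2]
(D,R,Z): not NE [P2→Q gives 9>7]
(D,S,X): not NE [P3→Z gives 11>9]
(D,S,Y): not NE [P1→B gives 8>5; P2→Q gives 8>6; P3→Z gives 11>1]
(D,S,Z): not NE [P1→C gives 9>3; P2→Q gives 9>8]

PSNE = {(D,Q,Y)}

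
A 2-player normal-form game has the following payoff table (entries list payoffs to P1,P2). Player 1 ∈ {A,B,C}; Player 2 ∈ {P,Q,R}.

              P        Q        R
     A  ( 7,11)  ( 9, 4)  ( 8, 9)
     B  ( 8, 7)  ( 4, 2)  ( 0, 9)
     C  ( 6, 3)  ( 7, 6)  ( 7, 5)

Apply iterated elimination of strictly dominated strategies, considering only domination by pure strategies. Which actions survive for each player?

IESDS → P1:{A,B} P2:{P,R}

P1 drop C (A beats it: P:7>6 Q:9>7 R:8>7)
P2 drop Q (P beats it: A:11>4 B:7>2)
P1→{A,B} P2→{P,R}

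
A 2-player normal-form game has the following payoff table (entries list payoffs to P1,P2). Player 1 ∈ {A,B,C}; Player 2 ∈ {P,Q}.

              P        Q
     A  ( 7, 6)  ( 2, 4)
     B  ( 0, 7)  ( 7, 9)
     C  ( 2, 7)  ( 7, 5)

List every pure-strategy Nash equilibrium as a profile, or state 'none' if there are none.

(A,P): NE
(A,Q): not NE [P1→C gives 7>2; P2→P gives 6>4]
(B,P): not NE [P1→A gives 7>0; P2→Q gives 9>7]
(B,Q): NE
(C,P): not NE [P1→A gives 7>2]
(C,Q): not NE [P2→P gives 7>5]

NE set: (A,P), (B,Q)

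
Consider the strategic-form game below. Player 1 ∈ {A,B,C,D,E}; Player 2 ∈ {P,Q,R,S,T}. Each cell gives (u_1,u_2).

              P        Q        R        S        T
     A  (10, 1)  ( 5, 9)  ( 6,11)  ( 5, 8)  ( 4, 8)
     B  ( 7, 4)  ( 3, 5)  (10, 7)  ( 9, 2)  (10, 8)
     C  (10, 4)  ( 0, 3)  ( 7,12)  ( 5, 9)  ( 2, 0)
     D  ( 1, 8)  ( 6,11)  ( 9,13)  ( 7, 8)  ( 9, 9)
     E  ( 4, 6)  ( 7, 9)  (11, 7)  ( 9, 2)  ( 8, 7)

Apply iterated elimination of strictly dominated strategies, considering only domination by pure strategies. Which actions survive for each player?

Survivors P1:{B,D,E} P2:{Q,R,T}

P2 drop P (R beats it: A:11>1 B:7>4 C:12>4 D:13>8 E:7>6)
P1 drop A (D beats it: Q:6>5 R:9>6 S:7>5 T:9>4)
P1 drop C (B beats it: Q:3>0 R:10>7 S:9>5 T:10>2)
P2 drop S (Q beats it: B:5>2 D:11>8 E:9>2)
P1→{B,D,E} P2→{Q,R,T}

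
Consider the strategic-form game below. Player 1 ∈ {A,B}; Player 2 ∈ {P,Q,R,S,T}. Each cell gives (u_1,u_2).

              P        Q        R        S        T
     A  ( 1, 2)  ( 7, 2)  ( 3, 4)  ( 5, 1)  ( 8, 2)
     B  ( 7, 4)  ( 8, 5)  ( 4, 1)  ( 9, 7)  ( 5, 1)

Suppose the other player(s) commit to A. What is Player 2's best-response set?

argmax u_2 = {R}

u_2(P vs A) = 2
u_2(Q vs A) = 2
u_2(R vs A) = 4
u_2(S vs A) = 1
u_2(T vs A) = 2
max payoff 4 at {R}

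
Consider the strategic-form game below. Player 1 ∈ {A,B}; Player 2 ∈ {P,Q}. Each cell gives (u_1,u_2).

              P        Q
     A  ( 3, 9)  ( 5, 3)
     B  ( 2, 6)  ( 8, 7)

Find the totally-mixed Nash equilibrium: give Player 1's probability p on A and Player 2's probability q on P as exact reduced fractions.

P1 mixes 1/7 on A; P2 mixes 3/4 on P

P1 indiff ⇒ q·3+(1-q)·5 = q·2+(1-q)·8 ⇒ q(1) = (1-q)(3) ⇒ q = 3/4
P2 indiff ⇒ p·9+(1-p)·6 = p·3+(1-p)·7 ⇒ p(6) = (1-p)(1) ⇒ p = 1/7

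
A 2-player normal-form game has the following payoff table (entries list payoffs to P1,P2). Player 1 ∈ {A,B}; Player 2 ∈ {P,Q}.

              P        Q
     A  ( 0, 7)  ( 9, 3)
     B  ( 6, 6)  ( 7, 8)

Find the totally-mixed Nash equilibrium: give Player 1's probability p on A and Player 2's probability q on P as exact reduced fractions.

P1 indiff ⇒ q·0+(1-q)·9 = q·6+(1-q)·7 ⇒ q(-6) = (1-q)(-2) ⇒ q = 1/4
P2 indiff ⇒ p·7+(1-p)·6 = p·3+(1-p)·8 ⇒ p(4) = (1-p)(2) ⇒ p = 1/3

p=1/3, q=1/4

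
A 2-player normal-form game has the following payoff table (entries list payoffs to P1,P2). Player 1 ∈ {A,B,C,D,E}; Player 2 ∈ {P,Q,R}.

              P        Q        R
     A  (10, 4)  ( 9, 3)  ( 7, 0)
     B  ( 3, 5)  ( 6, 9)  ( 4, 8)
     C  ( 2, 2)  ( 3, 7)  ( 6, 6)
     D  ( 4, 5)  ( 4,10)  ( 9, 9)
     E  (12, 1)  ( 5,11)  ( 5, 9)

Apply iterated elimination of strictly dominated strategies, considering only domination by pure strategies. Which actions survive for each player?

Remaining: P1:{A,E} P2:{P,Q}

P1 drop B (A beats it: P:10>3 Q:9>6 R:7>4)
P1 drop C (A beats it: P:10>2 Q:9>3 R:7>6)
P2 drop R (Q beats it: A:3>0 D:10>9 E:11>9)
P1 drop D (A beats it: P:10>4 Q:9>4)
P1→{A,E} P2→{P,Q}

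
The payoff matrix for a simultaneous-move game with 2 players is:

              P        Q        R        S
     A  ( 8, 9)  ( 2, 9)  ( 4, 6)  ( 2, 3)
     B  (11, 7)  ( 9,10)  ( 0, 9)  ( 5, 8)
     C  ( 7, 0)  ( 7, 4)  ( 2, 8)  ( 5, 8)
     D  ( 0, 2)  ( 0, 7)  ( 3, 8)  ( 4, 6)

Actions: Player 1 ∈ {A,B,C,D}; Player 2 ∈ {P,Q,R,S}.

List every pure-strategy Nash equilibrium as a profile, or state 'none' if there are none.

PSNE = {(B,Q), (C,S)}

(A,P): not NE [P1→B gives 11>8]
(A,Q): not NE [P1→B gives 9>2]
(A,R): not NE [P2→Q gives 9>6]
(A,S): not NE [P1→C gives 5>2; P2→Q gives 9>3]
(B,P): not NE [P2→Q gives 10>7]
(B,Q): NE
(B,R): not NE [P1→A gives 4>0; P2→Q gives 10>9]
(B,S): not NE [P2→Q gives 10>8]
(C,P): not NE [P1→B gives 11>7; P2→S gives 8>0]
(C,Q): not NE [P1→B gives 9>7; P2→S gives 8>4]
(C,R): not NE [P1→A gives 4>2]
(C,S): NE
(D,P): not NE [P1→B gives 11>0; P2→R gives 8>2]
(D,Q): not NE [P1→B gives 9>0; P2→R gives 8>7]
(D,R): not NE [P1→A gives 4>3]
(D,S): not NE [P1→C gives 5>4; P2→R gives 8>6]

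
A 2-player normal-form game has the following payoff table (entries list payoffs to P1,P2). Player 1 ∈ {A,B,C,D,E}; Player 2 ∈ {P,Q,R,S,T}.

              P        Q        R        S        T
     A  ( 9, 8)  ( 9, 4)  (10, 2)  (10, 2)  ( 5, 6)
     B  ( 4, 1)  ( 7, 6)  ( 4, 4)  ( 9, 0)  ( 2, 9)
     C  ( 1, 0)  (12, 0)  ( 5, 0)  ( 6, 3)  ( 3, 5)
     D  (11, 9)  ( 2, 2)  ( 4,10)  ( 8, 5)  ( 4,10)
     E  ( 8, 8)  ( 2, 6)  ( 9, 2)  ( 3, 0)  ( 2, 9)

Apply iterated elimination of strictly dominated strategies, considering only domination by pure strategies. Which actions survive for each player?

Survivors P1:{A,D} P2:{P,R,T}

P1 drop B (A beats it: P:9>4 Q:9>7 R:10>4 S:10>9 T:5>2)
P1 drop E (A beats it: P:9>8 Q:9>2 R:10>9 S:10>3 T:5>2)
P2 drop Q (T beats it: A:6>4 C:5>0 D:10>2)
P1 drop C (A beats it: P:9>1 R:10>5 S:10>6 T:5>3)
P2 drop S (P beats it: A:8>2 D:9>5)
P1→{A,D} P2→{P,R,T}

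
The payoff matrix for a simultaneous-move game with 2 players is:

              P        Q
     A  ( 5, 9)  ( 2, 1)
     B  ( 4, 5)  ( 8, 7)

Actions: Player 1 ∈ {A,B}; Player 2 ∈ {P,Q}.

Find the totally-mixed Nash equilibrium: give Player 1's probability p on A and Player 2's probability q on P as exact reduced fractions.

P1 indiff ⇒ q·5+(1-q)·2 = q·4+(1-q)·8 ⇒ q(1) = (1-q)(6) ⇒ q = 6/7
P2 indiff ⇒ p·9+(1-p)·5 = p·1+(1-p)·7 ⇒ p(8) = (1-p)(2) ⇒ p = 1/5

(p,q) = (1/5, 6/7)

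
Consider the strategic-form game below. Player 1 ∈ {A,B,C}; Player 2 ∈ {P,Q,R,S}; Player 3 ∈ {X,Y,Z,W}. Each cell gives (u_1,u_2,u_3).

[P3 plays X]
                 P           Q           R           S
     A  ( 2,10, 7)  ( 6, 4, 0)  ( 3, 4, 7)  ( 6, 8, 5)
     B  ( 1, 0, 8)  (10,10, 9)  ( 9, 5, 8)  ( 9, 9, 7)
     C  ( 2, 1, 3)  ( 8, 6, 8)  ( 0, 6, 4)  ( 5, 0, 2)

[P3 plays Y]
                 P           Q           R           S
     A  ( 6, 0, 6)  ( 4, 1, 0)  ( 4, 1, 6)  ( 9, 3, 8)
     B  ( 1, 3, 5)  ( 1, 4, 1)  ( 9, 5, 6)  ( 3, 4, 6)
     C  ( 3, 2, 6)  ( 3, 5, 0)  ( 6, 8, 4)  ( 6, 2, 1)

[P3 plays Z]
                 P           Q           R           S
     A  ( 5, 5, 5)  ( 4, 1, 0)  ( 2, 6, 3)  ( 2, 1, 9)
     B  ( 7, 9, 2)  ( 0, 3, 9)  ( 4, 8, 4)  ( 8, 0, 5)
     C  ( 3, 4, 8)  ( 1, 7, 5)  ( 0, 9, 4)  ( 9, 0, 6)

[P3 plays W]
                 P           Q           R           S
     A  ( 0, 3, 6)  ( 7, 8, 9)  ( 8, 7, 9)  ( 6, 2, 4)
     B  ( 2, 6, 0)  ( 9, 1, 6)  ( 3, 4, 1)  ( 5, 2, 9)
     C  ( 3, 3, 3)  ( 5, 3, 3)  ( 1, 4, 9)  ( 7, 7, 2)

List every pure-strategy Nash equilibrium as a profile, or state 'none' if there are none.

PSNE = {(A,P,X), (B,Q,X)}

(A,P,X): NE
(A,P,Y): not NE [P2→S gives 3>0; P3→X gives 7>6]
(A,P,Z): not NE [P1→B gives 7>5; P2→R gives 6>5; P3→X gives 7>5]
(A,P,W): not NE [P1→C gives 3>0; P2→Q gives 8>3; P3→X gives 7>6]
(A,Q,X): not NE [P1→B gives 10>6; P2→P gives 10>4; P3→W gives 9>0]
(A,Q,Y): not NE [P2→S gives 3>1; P3→W gives 9>0]
(A,Q,Z): not NE [P2→R gives 6>1; P3→W gives 9>0]
(A,Q,W): not NE [P1→B gives 9>7]
(A,R,X): not NE [P1→B gives 9>3; P2→P gives 10>4; P3→W gives 9>7]
(A,R,Y): not NE [P1→B gives 9>4; P2→S gives 3>1; P3→W gives 9>6]
(A,R,Z): not NE [P1→B gives 4>2; P3→W gives 9>3]
(A,R,W): not NE [P2→Q gives 8>7]
(A,S,X): not NE [P1→B gives 9>6; P2→P gives 10>8; P3→Z gives 9>5]
(A,S,Y): not NE [P3→Z gives 9>8]
(A,S,Z): not NE [P1→C gives 9>2; P2→R gives 6>1]
(A,S,W): not NE [P1→C gives 7>6; P2→Q gives 8>2; P3→Z gives 9>4]
(B,P,X): not NE [P1→C gives 2>1; P2→Q gives 10>0]
(B,P,Y): not NE [P1→A gives 6>1; P2→R gives 5>3; P3→X gives 8>5]
(B,P,Z): not NE [P3→X gives 8>2]
(B,P,W): not NE [P1→C gives 3>2; P3→X gives 8>0]
(B,Q,X): NE
(B,Q,Y): not NE [P1→A gives 4>1; P2→R gives 5>4; P3→Z gives 9>1]
(B,Q,Z): not NE [P1→A gives 4>0; P2→P gives 9>3]
(B,Q,W): not NE [P2→P gives 6>1; P3→Z gives 9>6]
(B,R,X): not NE [P2→Q gives 10>5]
(B,R,Y): not NE [P3→X gives 8>6]
(B,R,Z): not NE [P2→P gives 9>8; P3→X gives 8>4]
(B,R,W): not NE [P1→A gives 8>3; P2→P gives 6>4; P3→X gives 8>1]
(B,S,X): not NE [P2→Q gives 10>9; P3→W gives 9>7]
(B,S,Y): not NE [P1→A gives 9>3; P2→R gives 5>4; P3→W gives 9>6]
(B,S,Z): not NE [P1→C gives 9>8; P2→P gives 9>0; P3→W gives 9>5]
(B,S,W): not NE [P1→C gives 7>5; P2→P gives 6>2]
(C,P,X): not NE [P2→R gives 6>1; P3→Z gives 8>3]
(C,P,Y): not NE [P1→A gives 6>3; P2→R gives 8>2; P3→Z gives 8>6]
(C,P,Z): not NE [P1→B gives 7>3; P2→R gives 9>4]
(C,P,W): not NE [P2→S gives 7>3; P3→Z gives 8>3]
(C,Q,X): not NE [P1→B gives 10>8]
(C,Q,Y): not NE [P1→A gives 4>3; P2→R gives 8>5; P3→X gives 8>0]
(C,Q,Z): not NE [P1→A gives 4>1; P2→R gives 9>7; P3→X gives 8>5]
(C,Q,W): not NE [P1→B gives 9>5; P2→S gives 7>3; P3→X gives 8>3]
(C,R,X): not NE [P1→B gives 9>0; P3→W gives 9>4]
(C,R,Y): not NE [P1→B gives 9>6; P3→W gives 9>4]
(C,R,Z): not NE [P1→B gives 4>0; P3→W gives 9>4]
(C,R,W): not NE [P1→A gives 8>1; P2→S gives 7>4]
(C,S,X): not NE [P1→B gives 9>5; P2→R gives 6>0; P3→Z gives 6>2]
(C,S,Y): not NE [P1→A gives 9>6; P2→R gives 8>2; P3→Z gives 6>1]
(C,S,Z): not NE [P2→R gives 9>0]
(C,S,W): not NE [P3→Z gives 6>2]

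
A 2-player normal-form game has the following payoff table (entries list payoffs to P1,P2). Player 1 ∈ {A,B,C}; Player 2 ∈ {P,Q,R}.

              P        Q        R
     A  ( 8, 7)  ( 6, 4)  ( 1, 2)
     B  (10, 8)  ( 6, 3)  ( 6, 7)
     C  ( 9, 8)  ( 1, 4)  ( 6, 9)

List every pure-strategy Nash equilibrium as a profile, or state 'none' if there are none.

(A,P): not NE [P1→B gives 10>8]
(A,Q): not NE [P2→P gives 7>4]
(A,R): not NE [P1→C gives 6>1; P2→P gives 7>2]
(B,P): NE
(B,Q): not NE [P2→P gives 8>3]
(B,R): not NE [P2→P gives 8>7]
(C,P): not NE [P1→B gives 10>9; P2→R gives 9>8]
(C,Q): not NE [P1→B gives 6>1; P2→R gives 9>4]
(C,R): NE

Nash profiles: (B,P), (C,R)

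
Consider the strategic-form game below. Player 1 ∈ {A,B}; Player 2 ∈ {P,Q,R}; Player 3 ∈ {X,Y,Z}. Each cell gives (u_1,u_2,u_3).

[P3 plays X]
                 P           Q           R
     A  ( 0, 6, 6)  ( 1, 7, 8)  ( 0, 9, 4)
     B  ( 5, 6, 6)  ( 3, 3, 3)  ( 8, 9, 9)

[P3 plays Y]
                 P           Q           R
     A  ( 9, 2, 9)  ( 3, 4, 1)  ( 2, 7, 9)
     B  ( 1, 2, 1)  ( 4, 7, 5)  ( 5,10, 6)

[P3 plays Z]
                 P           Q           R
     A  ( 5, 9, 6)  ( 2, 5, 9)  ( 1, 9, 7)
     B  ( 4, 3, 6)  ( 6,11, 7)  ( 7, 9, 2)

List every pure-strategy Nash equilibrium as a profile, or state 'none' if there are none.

NE set: (B,Q,Z), (B,R,X)

(A,P,X): not NE [P1→B gives 5>0; P2→R gives 9>6; P3→Y gives 9>6]
(A,P,Y): not NE [P2→R gives 7>2]
(A,P,Z): not NE [P3→Y gives 9>6]
(A,Q,X): not NE [P1→B gives 3>1; P2→R gives 9>7; P3→Z gives 9>8]
(A,Q,Y): not NE [P1→B gives 4>3; P2→R gives 7>4; P3→Z gives 9>1]
(A,Q,Z): not NE [P1→B gives 6>2; P2→R gives 9>5]
(A,R,X): not NE [P1→B gives 8>0; P3→Y gives 9>4]
(A,R,Y): not NE [P1→B gives 5>2]
(A,R,Z): not NE [P1→B gives 7>1; P3→Y gives 9>7]
(B,P,X): not NE [P2→R gives 9>6]
(B,P,Y): not NE [P1→A gives 9>1; P2→R gives 10>2; P3→Z gives 6>1]
(B,P,Z): not NE [P1→A gives 5>4; P2→Q gives 11>3]
(B,Q,X): not NE [P2→R gives 9>3; P3→Z gives 7>3]
(B,Q,Y): not NE [P2→R gives 10>7; P3→Z gives 7>5]
(B,Q,Z): NE
(B,R,X): NE
(B,R,Y): not NE [P3→X gives 9>6]
(B,R,Z): not NE [P2→Q gives 11>9; P3→X gives 9>2]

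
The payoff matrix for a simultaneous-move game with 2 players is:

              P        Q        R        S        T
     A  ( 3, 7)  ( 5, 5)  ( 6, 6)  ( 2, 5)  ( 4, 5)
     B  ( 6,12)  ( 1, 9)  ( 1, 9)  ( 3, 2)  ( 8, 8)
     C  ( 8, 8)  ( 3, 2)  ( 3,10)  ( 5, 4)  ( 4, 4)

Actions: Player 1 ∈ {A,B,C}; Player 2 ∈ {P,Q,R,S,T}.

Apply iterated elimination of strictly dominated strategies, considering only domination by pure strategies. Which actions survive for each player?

P2 drop Q (P beats it: A:7>5 B:12>9 C:8>2)
P2 drop S (P beats it: A:7>5 B:12>2 C:8>4)
P2 drop T (P beats it: A:7>5 B:12>8 C:8>4)
P1 drop B (C beats it: P:8>6 R:3>1)
P1→{A,C} P2→{P,R}

Survivors P1:{A,C} P2:{P,R}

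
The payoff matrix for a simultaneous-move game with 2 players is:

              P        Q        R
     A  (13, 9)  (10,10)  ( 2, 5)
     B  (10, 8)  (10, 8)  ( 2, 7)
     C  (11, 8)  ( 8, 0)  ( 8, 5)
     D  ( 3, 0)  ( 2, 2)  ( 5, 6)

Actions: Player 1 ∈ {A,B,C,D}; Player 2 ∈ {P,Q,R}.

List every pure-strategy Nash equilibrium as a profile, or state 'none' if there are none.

(A,P): not NE [P2→Q gives 10>9]
(A,Q): NE
(A,R): not NE [P1→C gives 8>2; P2→Q gives 10>5]
(B,P): not NE [P1→A gives 13>10]
(B,Q): NE
(B,R): not NE [P1→C gives 8>2; P2→Q gives 8>7]
(C,P): not NE [P1→A gives 13>11]
(C,Q): not NE [P1→B gives 10>8; P2→P gives 8>0]
(C,R): not NE [P2→P gives 8>5]
(D,P): not NE [P1→A gives 13>3; P2→R gives 6>0]
(D,Q): not NE [P1→B gives 10>2; P2→R gives 6>2]
(D,R): not NE [P1→C gives 8>5]

NE set: (A,Q), (B,Q)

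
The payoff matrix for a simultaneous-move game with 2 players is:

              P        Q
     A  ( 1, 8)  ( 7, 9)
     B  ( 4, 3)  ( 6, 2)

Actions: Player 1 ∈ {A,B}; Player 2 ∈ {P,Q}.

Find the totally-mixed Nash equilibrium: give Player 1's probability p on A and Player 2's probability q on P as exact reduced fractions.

(p,q) = (1/2, 1/4)

P1 indiff ⇒ q·1+(1-q)·7 = q·4+(1-q)·6 ⇒ q(-3) = (1-q)(-1) ⇒ q = 1/4
P2 indiff ⇒ p·8+(1-p)·3 = p·9+(1-p)·2 ⇒ p(-1) = (1-p)(-1) ⇒ p = 1/2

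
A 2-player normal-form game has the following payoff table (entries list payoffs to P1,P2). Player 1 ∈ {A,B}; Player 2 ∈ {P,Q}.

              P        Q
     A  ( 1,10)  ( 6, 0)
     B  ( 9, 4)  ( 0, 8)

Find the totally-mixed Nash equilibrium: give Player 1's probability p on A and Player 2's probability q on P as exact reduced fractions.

P1 indiff ⇒ q·1+(1-q)·6 = q·9+(1-q)·0 ⇒ q(-8) = (1-q)(-6) ⇒ q = 3/7
P2 indiff ⇒ p·10+(1-p)·4 = p·0+(1-p)·8 ⇒ p(10) = (1-p)(4) ⇒ p = 2/7

p=2/7, q=3/7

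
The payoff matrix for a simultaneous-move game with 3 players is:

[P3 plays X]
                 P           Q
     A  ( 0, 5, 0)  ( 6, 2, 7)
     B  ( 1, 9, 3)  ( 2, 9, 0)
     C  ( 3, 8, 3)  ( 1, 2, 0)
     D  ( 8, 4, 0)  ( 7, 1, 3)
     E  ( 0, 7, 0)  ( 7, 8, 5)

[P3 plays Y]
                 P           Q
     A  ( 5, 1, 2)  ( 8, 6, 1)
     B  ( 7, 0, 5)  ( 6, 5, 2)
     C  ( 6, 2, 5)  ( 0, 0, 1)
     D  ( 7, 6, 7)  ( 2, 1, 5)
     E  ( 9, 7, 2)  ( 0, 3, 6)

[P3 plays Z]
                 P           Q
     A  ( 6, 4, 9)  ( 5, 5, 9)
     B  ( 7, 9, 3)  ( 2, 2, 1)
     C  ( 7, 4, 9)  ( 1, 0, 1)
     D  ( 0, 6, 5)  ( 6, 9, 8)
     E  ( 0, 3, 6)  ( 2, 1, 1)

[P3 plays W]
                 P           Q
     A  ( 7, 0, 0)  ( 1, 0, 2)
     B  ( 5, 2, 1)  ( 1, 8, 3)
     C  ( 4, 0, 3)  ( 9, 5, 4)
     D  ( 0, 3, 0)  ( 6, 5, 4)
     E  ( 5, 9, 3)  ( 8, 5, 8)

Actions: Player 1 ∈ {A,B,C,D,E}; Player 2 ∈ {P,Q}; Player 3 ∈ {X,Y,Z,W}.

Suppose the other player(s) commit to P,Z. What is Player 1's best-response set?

u_1(A vs P,Z) = 6
u_1(B vs P,Z) = 7
u_1(C vs P,Z) = 7
u_1(D vs P,Z) = 0
u_1(E vs P,Z) = 0
max payoff 7 at {B,C}

P1 best: {B,C}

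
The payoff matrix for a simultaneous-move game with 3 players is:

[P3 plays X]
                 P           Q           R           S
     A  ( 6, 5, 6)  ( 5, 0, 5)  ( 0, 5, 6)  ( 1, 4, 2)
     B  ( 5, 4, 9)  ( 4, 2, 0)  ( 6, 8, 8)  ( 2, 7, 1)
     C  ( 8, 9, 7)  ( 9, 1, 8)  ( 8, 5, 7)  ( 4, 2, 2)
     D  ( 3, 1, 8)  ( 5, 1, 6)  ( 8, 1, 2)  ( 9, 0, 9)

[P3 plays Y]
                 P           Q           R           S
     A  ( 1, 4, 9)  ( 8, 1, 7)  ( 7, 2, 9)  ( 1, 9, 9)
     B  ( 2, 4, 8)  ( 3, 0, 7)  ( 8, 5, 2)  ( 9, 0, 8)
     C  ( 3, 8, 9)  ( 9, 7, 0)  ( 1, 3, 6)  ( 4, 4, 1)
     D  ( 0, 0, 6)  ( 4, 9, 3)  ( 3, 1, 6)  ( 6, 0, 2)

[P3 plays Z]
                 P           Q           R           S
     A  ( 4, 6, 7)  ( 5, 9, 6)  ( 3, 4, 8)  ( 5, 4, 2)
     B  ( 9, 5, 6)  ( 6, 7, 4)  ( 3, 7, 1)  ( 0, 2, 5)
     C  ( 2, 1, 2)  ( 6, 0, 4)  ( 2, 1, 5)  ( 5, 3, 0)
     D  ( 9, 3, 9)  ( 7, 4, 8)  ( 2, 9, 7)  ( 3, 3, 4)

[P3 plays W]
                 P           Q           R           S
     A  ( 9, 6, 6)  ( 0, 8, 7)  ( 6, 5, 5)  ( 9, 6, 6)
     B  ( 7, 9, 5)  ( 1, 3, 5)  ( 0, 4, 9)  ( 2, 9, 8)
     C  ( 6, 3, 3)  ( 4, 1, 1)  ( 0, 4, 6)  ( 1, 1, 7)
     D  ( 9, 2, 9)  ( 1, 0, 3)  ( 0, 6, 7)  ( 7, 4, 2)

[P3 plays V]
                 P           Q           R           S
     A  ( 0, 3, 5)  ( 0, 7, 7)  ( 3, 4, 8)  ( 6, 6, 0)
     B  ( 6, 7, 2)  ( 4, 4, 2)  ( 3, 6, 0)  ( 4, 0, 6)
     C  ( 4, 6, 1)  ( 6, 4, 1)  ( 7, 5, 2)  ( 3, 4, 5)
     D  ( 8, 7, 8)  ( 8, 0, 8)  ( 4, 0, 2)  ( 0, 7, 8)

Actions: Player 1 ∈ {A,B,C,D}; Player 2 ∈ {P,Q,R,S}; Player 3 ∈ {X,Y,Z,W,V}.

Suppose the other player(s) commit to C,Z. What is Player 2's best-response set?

u_2(P vs C,Z) = 1
u_2(Q vs C,Z) = 0
u_2(R vs C,Z) = 1
u_2(S vs C,Z) = 3
max payoff 3 at {S}

argmax u_2 = {S}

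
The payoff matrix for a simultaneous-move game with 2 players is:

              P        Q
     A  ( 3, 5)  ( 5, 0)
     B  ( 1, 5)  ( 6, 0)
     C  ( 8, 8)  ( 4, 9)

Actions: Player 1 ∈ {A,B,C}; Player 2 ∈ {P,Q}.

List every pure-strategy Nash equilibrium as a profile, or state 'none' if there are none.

(A,P): not NE [P1→C gives 8>3]
(A,Q): not NE [P1→B gives 6>5; P2→P gives 5>0]
(B,P): not NE [P1→C gives 8>1]
(B,Q): not NE [P2→P gives 5>0]
(C,P): not NE [P2→Q gives 9>8]
(C,Q): not NE [P1→B gives 6>4]

No pure NE.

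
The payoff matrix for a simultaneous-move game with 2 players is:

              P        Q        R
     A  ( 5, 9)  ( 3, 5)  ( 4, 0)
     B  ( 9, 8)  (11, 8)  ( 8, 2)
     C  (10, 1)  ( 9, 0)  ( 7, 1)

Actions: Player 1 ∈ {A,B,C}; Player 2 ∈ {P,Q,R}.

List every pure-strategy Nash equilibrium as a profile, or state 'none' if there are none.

(A,P): not NE [P1→C gives 10>5]
(A,Q): not NE [P1→B gives 11>3; P2→P gives 9>5]
(A,R): not NE [P1→B gives 8>4; P2→P gives 9>0]
(B,P): not NE [P1→C gives 10>9]
(B,Q): NE
(B,R): not NE [P2→Q gives 8>2]
(C,P): NE
(C,Q): not NE [P1→B gives 11>9; P2→R gives 1>0]
(C,R): not NE [P1→B gives 8>7]

NE set: (B,Q), (C,P)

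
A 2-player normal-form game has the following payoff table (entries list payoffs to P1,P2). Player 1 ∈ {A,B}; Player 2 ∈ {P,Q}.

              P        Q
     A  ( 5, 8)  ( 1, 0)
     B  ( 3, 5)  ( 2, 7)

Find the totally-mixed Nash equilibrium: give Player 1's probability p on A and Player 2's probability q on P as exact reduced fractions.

P1 indiff ⇒ q·5+(1-q)·1 = q·3+(1-q)·2 ⇒ q(2) = (1-q)(1) ⇒ q = 1/3
P2 indiff ⇒ p·8+(1-p)·5 = p·0+(1-p)·7 ⇒ p(8) = (1-p)(2) ⇒ p = 1/5

p=1/5, q=1/3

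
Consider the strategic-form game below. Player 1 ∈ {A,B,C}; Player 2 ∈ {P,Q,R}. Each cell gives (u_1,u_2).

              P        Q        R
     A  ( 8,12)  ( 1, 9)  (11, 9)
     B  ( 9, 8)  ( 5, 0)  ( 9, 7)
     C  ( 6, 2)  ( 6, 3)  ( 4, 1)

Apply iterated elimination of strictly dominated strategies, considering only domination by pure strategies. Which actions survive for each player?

P2 drop R (P beats it: A:12>9 B:8>7 C:2>1)
P1 drop A (B beats it: P:9>8 Q:5>1)
P1→{B,C} P2→{P,Q}

Remaining: P1:{B,C} P2:{P,Q}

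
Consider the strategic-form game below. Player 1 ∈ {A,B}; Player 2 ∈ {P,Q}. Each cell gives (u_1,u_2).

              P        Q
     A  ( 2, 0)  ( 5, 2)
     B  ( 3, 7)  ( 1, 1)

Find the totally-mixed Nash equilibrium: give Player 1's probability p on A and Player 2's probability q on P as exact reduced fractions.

(p,q) = (3/4, 4/5)

P1 indiff ⇒ q·2+(1-q)·5 = q·3+(1-q)·1 ⇒ q(-1) = (1-q)(-4) ⇒ q = 4/5
P2 indiff ⇒ p·0+(1-p)·7 = p·2+(1-p)·1 ⇒ p(-2) = (1-p)(-6) ⇒ p = 3/4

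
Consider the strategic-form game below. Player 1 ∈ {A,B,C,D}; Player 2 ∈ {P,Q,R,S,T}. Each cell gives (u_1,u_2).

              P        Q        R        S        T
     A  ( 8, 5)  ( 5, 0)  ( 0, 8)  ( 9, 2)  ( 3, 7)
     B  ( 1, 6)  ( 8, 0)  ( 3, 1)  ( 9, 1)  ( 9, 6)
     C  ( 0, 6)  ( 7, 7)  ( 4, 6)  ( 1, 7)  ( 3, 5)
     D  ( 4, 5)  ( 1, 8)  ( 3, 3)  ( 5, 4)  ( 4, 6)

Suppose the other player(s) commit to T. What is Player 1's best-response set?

argmax u_1 = {B}

u_1(A vs T) = 3
u_1(B vs T) = 9
u_1(C vs T) = 3
u_1(D vs T) = 4
max payoff 9 at {B}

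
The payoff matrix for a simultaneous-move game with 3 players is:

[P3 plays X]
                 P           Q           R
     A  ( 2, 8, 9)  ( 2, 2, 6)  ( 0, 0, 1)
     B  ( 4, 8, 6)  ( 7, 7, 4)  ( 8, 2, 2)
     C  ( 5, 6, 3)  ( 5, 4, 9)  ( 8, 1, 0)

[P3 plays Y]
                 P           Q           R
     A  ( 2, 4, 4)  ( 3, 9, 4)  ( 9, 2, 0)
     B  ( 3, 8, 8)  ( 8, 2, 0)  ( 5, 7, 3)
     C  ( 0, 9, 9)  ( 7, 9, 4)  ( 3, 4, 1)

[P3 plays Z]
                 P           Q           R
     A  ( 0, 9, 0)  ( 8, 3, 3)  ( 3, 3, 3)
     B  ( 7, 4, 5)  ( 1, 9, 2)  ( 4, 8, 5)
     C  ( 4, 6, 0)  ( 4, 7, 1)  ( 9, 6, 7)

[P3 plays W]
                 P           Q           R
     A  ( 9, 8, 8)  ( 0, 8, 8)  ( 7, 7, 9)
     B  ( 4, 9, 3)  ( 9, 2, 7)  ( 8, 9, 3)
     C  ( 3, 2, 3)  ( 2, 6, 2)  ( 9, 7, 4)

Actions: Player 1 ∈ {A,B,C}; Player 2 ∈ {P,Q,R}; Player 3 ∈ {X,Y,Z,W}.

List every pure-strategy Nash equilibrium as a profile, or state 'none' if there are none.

Nash profiles: (B,P,Y)

(A,P,X): not NE [P1→C gives 5>2]
(A,P,Y): not NE [P1→B gives 3>2; P2→Q gives 9>4; P3→X gives 9>4]
(A,P,Z): not NE [P1→B gives 7>0; P3→X gives 9>0]
(A,P,W): not NE [P3→X gives 9>8]
(A,Q,X): not NE [P1→B gives 7>2; P2→P gives 8>2; P3→W gives 8>6]
(A,Q,Y): not NE [P1→B gives 8>3; P3→W gives 8>4]
(A,Q,Z): not NE [P2→P gives 9>3; P3→W gives 8>3]
(A,Q,W): not NE [P1→B gives 9>0]
(A,R,X): not NE [P1→C gives 8>0; P2→P gives 8>0; P3→W gives 9>1]
(A,R,Y): not NE [P2→Q gives 9>2; P3→W gives 9>0]
(A,R,Z): not NE [P1→C gives 9>3; P2→P gives 9>3; P3→W gives 9>3]
(A,R,W): not NE [P1→C gives 9>7; P2→Q gives 8>7]
(B,P,X): not NE [P1→C gives 5>4; P3→Y gives 8>6]
(B,P,Y): NE
(B,P,Z): not NE [P2→Q gives 9>4; P3→Y gives 8>5]
(B,P,W): not NE [P1→A gives 9>4; P3→Y gives 8>3]
(B,Q,X): not NE [P2→P gives 8>7; P3→W gives 7>4]
(B,Q,Y): not NE [P2→P gives 8>2; P3→W gives 7>0]
(B,Q,Z): not NE [P1→A gives 8>1; P3→W gives 7>2]
(B,Q,W): not NE [P2→R gives 9>2]
(B,R,X): not NE [P2→P gives 8>2; P3→Z gives 5>2]
(B,R,Y): not NE [P1→A gives 9>5; P2→P gives 8>7; P3→Z gives 5>3]
(B,R,Z): not NE [P1→C gives 9>4; P2→Q gives 9>8]
(B,R,W): not NE [P1→C gives 9>8; P3→Z gives 5>3]
(C,P,X): not NE [P3→Y gives 9>3]
(C,P,Y): not NE [P1→B gives 3>0]
(C,P,Z): not NE [P1→B gives 7>4; P2→Q gives 7>6; P3→Y gives 9>0]
(C,P,W): not NE [P1→A gives 9>3; P2→R gives 7>2; P3→Y gives 9>3]
(C,Q,X): not NE [P1→B gives 7>5; P2→P gives 6>4]
(C,Q,Y): not NE [P1→B gives 8>7; P3→X gives 9>4]
(C,Q,Z): not NE [P1→A gives 8>4; P3→X gives 9>1]
(C,Q,W): not NE [P1→B gives 9>2; P2→R gives 7>6; P3→X gives 9>2]
(C,R,X): not NE [P2→P gives 6>1; P3→Z gives 7>0]
(C,R,Y): not NE [P1→A gives 9>3; P2→Q gives 9>4; P3→Z gives 7>1]
(C,R,Z): not NE [P2→Q gives 7>6]
(C,R,W): not NE [P3→Z gives 7>4]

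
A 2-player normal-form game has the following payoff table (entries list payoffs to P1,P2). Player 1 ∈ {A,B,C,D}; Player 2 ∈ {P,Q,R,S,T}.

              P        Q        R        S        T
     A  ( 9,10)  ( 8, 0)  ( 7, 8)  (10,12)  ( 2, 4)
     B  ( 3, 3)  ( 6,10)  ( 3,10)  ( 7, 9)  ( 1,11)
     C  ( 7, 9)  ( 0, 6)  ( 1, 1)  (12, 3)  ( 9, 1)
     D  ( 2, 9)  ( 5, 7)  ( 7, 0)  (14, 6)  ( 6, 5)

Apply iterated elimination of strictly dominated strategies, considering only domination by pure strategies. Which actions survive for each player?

P1 drop B (A beats it: P:9>3 Q:8>6 R:7>3 S:10>7 T:2>1)
P2 drop Q (P beats it: A:10>0 C:9>6 D:9>7)
P2 drop R (P beats it: A:10>8 C:9>1 D:9>0)
P2 drop T (P beats it: A:10>4 C:9>1 D:9>5)
P1→{A,C,D} P2→{P,S}

IESDS → P1:{A,C,D} P2:{P,S}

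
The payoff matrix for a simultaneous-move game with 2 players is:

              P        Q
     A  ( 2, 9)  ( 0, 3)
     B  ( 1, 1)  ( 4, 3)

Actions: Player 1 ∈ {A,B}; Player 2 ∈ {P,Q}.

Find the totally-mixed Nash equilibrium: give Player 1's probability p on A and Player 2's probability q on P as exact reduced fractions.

(p,q) = (1/4, 4/5)

P1 indiff ⇒ q·2+(1-q)·0 = q·1+(1-q)·4 ⇒ q(1) = (1-q)(4) ⇒ q = 4/5
P2 indiff ⇒ p·9+(1-p)·1 = p·3+(1-p)·3 ⇒ p(6) = (1-p)(2) ⇒ p = 1/4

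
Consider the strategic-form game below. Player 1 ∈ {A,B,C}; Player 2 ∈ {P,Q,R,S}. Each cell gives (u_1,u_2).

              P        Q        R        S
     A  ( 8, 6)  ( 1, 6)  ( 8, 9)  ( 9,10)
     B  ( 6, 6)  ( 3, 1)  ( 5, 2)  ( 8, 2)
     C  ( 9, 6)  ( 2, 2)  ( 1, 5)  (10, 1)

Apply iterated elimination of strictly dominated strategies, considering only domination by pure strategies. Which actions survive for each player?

IESDS → P1:{A,C} P2:{P,R,S}

P2 drop Q (R beats it: A:9>6 B:2>1 C:5>2)
P1 drop B (A beats it: P:8>6 R:8>5 S:9>8)
P1→{A,C} P2→{P,R,S}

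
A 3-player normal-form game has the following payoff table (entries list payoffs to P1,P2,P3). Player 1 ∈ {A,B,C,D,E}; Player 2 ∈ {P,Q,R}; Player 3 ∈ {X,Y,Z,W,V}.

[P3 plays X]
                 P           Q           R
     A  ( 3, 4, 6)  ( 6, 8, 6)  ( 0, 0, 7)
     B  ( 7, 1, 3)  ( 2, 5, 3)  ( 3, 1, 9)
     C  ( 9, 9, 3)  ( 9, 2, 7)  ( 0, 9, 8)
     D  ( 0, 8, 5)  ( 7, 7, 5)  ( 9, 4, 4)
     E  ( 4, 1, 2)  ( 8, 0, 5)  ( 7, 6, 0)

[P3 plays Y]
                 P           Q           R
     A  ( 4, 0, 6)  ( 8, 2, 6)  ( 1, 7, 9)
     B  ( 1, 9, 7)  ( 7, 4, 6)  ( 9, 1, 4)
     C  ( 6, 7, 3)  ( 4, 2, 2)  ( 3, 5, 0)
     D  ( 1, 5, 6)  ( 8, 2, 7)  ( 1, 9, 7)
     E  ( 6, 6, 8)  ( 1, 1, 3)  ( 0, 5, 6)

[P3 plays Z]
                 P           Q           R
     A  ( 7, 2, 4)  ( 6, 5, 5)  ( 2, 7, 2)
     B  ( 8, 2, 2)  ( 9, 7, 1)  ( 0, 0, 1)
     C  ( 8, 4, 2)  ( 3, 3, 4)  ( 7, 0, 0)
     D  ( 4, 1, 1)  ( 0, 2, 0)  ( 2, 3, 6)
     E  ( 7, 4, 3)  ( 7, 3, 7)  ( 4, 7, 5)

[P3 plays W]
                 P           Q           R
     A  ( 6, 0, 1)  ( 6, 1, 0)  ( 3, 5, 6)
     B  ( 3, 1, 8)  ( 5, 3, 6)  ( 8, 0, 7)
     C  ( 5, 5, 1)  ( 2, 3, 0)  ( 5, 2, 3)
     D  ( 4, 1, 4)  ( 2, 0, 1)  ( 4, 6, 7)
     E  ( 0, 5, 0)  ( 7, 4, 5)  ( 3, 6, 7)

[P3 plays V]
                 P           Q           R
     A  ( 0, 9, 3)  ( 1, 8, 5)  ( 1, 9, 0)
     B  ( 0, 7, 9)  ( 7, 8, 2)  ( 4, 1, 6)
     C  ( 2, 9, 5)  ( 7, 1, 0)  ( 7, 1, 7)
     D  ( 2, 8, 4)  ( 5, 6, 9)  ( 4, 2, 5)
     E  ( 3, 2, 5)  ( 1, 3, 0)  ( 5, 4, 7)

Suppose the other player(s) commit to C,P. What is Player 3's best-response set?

BR_3 = {V}

u_3(X vs C,P) = 3
u_3(Y vs C,P) = 3
u_3(Z vs C,P) = 2
u_3(W vs C,P) = 1
u_3(V vs C,P) = 5
max payoff 5 at {V}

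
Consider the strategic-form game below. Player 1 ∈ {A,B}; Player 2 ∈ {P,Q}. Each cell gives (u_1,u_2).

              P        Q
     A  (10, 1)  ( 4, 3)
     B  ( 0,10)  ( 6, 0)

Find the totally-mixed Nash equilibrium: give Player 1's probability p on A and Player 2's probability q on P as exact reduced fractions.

P1 indiff ⇒ q·10+(1-q)·4 = q·0+(1-q)·6 ⇒ q(10) = (1-q)(2) ⇒ q = 1/6
P2 indiff ⇒ p·1+(1-p)·10 = p·3+(1-p)·0 ⇒ p(-2) = (1-p)(-10) ⇒ p = 5/6

p=5/6, q=1/6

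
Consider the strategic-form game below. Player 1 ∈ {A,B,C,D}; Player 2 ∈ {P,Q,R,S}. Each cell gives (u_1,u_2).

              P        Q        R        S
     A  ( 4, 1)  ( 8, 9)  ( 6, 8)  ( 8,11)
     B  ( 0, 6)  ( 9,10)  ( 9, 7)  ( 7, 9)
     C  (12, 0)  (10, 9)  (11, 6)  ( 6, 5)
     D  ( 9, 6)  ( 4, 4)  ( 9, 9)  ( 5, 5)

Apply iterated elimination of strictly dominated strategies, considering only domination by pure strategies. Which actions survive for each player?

P1 drop D (C beats it: P:12>9 Q:10>4 R:11>9 S:6>5)
P2 drop P (Q beats it: A:9>1 B:10>6 C:9>0)
P2 drop R (Q beats it: A:9>8 B:10>7 C:9>6)
P1→{A,B,C} P2→{Q,S}

Remaining: P1:{A,B,C} P2:{Q,S}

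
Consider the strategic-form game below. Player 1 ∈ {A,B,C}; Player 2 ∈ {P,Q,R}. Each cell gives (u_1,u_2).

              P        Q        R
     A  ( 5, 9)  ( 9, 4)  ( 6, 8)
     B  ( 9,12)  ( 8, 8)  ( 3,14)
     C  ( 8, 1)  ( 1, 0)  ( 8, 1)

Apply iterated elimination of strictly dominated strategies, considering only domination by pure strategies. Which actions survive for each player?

Remaining: P1:{B,C} P2:{P,R}

P2 drop Q (P beats it: A:9>4 B:12>8 C:1>0)
P1 drop A (C beats it: P:8>5 R:8>6)
P1→{B,C} P2→{P,R}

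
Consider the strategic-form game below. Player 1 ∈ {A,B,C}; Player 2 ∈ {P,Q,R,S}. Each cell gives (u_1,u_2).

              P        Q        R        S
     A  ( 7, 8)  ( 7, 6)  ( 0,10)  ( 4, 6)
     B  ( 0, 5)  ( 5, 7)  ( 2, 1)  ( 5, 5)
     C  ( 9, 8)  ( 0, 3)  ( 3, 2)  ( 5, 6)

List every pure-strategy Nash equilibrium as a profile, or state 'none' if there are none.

(A,P): not NE [P1→C gives 9>7; P2→R gives 10>8]
(A,Q): not NE [P2→R gives 10>6]
(A,R): not NE [P1→C gives 3>0]
(A,S): not NE [P1→C gives 5>4; P2→R gives 10>6]
(B,P): not NE [P1→C gives 9>0; P2→Q gives 7>5]
(B,Q): not NE [P1→A gives 7>5]
(B,R): not NE [P1→C gives 3>2; P2→Q gives 7>1]
(B,S): not NE [P2→Q gives 7>5]
(C,P): NE
(C,Q): not NE [P1→A gives 7>0; P2→P gives 8>3]
(C,R): not NE [P2→P gives 8>2]
(C,S): not NE [P2→P gives 8>6]

Nash profiles: (C,P)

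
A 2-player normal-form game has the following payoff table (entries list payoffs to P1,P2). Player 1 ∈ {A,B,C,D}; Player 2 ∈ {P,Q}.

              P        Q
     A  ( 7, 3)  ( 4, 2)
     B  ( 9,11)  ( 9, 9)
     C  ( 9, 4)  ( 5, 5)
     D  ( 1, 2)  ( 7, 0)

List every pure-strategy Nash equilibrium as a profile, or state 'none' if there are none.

NE set: (B,P)

(A,P): not NE [P1→C gives 9>7]
(A,Q): not NE [P1→B gives 9>4; P2→P gives 3>2]
(B,P): NE
(B,Q): not NE [P2→P gives 11>9]
(C,P): not NE [P2→Q gives 5>4]
(C,Q): not NE [P1→B gives 9>5]
(D,P): not NE [P1→C gives 9>1]
(D,Q): not NE [P1→B gives 9>7; P2→P gives 2>0]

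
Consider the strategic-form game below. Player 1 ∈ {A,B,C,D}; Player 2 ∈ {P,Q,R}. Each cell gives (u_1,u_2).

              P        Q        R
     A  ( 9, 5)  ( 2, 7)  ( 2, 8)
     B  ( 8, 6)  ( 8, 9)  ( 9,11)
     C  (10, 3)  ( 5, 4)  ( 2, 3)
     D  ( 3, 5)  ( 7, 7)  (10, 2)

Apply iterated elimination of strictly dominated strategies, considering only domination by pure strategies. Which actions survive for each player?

P2 drop P (Q beats it: A:7>5 B:9>6 C:4>3 D:7>5)
P1 drop A (B beats it: Q:8>2 R:9>2)
P1 drop C (B beats it: Q:8>5 R:9>2)
P1→{B,D} P2→{Q,R}

Remaining: P1:{B,D} P2:{Q,R}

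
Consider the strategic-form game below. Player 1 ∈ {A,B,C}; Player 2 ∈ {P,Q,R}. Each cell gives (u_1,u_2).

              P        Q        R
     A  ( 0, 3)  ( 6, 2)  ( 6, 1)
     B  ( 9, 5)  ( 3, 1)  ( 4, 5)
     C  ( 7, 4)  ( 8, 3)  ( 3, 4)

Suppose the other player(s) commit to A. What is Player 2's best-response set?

BR_2 = {P}

u_2(P vs A) = 3
u_2(Q vs A) = 2
u_2(R vs A) = 1
max payoff 3 at {P}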